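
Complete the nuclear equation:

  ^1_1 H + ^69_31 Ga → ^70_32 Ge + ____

gamma ray

Conserve mass number: 1 + 69 = 70 + A, so A = 0.
Conserve atomic number: 1 + 31 = 32 + Z, so Z = 0.
A = 0 and Z = 0 is ^0_0 γ — a gamma ray.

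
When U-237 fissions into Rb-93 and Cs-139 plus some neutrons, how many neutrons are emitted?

Conserve mass number: 237 = 93 + 139 + k, so k = 237 − 232 = 5.
Check atomic number: 92 = 37 + 55 + 0 = 92. ✓

5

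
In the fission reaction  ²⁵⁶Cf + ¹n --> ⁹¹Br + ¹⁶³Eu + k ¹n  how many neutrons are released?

Conserve mass number: 257 = 91 + 163 + k, so k = 257 − 254 = 3.
Check atomic number: 98 = 35 + 63 + 0 = 98. ✓

3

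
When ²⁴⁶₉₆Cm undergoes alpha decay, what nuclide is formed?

Alpha decay: mass number changes by -4, atomic number by -2.
A: 246 − 4 = 242; Z: 96 − 2 = 94.
Z = 94 is plutonium, so the daughter is ²⁴²₉₄Pu.

Pu-242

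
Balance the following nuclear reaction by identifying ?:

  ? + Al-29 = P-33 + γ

Conserve mass number: A + 29 = 33 + 0, so A = 4.
Conserve atomic number: Z + 13 = 15 + 0, so Z = 2.
A = 4 and Z = 2 is He-4 — an alpha particle.

alpha particle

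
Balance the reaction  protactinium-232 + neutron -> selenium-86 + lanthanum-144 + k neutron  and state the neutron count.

Conserve mass number: 233 = 86 + 144 + k, so k = 233 − 230 = 3.
Check atomic number: 91 = 34 + 57 + 0 = 91. ✓

3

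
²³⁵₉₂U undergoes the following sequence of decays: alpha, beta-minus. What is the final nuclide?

Pa-231

Start: (A, Z) = (235, 92).
After α: (231, 90).
After β⁻: (231, 91).
Z = 91 is protactinium.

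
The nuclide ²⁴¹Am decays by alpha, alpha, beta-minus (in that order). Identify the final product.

U-233

Start: (A, Z) = (241, 95).
After α: (237, 93).
After α: (233, 91).
After β⁻: (233, 92).
Z = 92 is uranium.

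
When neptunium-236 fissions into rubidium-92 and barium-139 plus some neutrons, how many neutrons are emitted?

5

Conserve mass number: 236 = 92 + 139 + k, so k = 236 − 231 = 5.
Check atomic number: 93 = 37 + 56 + 0 = 93. ✓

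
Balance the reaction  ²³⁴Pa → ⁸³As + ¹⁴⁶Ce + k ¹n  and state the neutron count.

Conserve mass number: 234 = 83 + 146 + k, so k = 234 − 229 = 5.
Check atomic number: 91 = 33 + 58 + 0 = 91. ✓

5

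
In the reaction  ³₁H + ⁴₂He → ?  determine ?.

Conserve mass number: 3 + 4 = A, so A = 7.
Conserve atomic number: 1 + 2 = Z, so Z = 3.
Z = 3 is lithium, so the species is ⁷₃Li.

Li-7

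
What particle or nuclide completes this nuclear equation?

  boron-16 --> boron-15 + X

Conserve mass number: 16 = 15 + A, so A = 1.
Conserve atomic number: 5 = 5 + Z, so Z = 0.
A = 1 and Z = 0 is neutron — a neutron.

neutron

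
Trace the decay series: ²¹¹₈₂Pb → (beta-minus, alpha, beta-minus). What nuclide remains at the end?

Start: (A, Z) = (211, 82).
After β⁻: (211, 83).
After α: (207, 81).
After β⁻: (207, 82).
Z = 82 is lead.

Pb-207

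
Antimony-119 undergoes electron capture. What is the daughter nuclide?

Sn-119

Electron capture: mass number changes by +0, atomic number by -1.
A: 119 = 119; Z: 51 − 1 = 50.
Z = 50 is tin, so the daughter is tin-119.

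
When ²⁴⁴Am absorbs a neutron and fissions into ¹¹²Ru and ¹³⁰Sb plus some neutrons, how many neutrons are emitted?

Conserve mass number: 245 = 112 + 130 + k, so k = 245 − 242 = 3.
Check atomic number: 95 = 44 + 51 + 0 = 95. ✓

3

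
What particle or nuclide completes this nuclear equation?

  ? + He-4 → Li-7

triton

Conserve mass number: A + 4 = 7, so A = 3.
Conserve atomic number: Z + 2 = 3, so Z = 1.
A = 3 and Z = 1 is H-3 — a triton.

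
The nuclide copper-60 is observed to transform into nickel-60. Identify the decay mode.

ΔA = 60 − 60 = 0; ΔZ = 28 − 29 = -1.
A is unchanged and Z drops by 1 — a proton has become a neutron (β⁺ emission or electron capture).

beta-plus decay or electron capture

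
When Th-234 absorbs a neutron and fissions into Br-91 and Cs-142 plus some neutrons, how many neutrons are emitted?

Conserve mass number: 235 = 91 + 142 + k, so k = 235 − 233 = 2.
Check atomic number: 90 = 35 + 55 + 0 = 90. ✓

2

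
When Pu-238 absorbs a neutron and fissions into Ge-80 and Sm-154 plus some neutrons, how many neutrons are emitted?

Conserve mass number: 239 = 80 + 154 + k, so k = 239 − 234 = 5.
Check atomic number: 94 = 32 + 62 + 0 = 94. ✓

5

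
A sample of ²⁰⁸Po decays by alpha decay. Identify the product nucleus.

Alpha decay: mass number changes by -4, atomic number by -2.
A: 208 − 4 = 204; Z: 84 − 2 = 82.
Z = 82 is lead, so the daughter is ²⁰⁴Pb.

Pb-204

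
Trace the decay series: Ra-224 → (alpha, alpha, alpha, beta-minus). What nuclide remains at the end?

Bi-212

Start: (A, Z) = (224, 88).
After α: (220, 86).
After α: (216, 84).
After α: (212, 82).
After β⁻: (212, 83).
Z = 83 is bismuth.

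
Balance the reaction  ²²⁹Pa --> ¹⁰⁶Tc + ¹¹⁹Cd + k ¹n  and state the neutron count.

4

Conserve mass number: 229 = 106 + 119 + k, so k = 229 − 225 = 4.
Check atomic number: 91 = 43 + 48 + 0 = 91. ✓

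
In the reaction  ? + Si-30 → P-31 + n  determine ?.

Conserve mass number: A + 30 = 31 + 1, so A = 2.
Conserve atomic number: Z + 14 = 15 + 0, so Z = 1.
A = 2 and Z = 1 is H-2 — a deuteron.

deuteron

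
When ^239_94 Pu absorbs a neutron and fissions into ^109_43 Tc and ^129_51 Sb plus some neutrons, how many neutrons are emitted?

Conserve mass number: 240 = 109 + 129 + k, so k = 240 − 238 = 2.
Check atomic number: 94 = 43 + 51 + 0 = 94. ✓

2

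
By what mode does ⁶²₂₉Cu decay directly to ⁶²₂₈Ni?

beta-plus decay or electron capture

ΔA = 62 − 62 = 0; ΔZ = 28 − 29 = -1.
A is unchanged and Z drops by 1 — a proton has become a neutron (β⁺ emission or electron capture).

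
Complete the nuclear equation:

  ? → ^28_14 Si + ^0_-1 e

Conserve mass number: A = 28 + 0, so A = 28.
Conserve atomic number: Z = 14 − 1, so Z = 13.
Z = 13 is aluminium, so the species is ^28_13 Al.

Al-28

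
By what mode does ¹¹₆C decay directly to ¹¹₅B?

ΔA = 11 − 11 = 0; ΔZ = 5 − 6 = -1.
A is unchanged and Z drops by 1 — a proton has become a neutron (β⁺ emission or electron capture).

beta-plus decay or electron capture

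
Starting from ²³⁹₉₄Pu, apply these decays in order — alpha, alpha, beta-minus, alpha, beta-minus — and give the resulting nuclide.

Th-227

Start: (A, Z) = (239, 94).
After α: (235, 92).
After α: (231, 90).
After β⁻: (231, 91).
After α: (227, 89).
After β⁻: (227, 90).
Z = 90 is thorium.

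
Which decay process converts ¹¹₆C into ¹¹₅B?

ΔA = 11 − 11 = 0; ΔZ = 5 − 6 = -1.
A is unchanged and Z drops by 1 — a proton has become a neutron (β⁺ emission or electron capture).

beta-plus decay or electron capture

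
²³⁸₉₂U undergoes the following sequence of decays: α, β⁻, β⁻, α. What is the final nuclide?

Th-230

Start: (A, Z) = (238, 92).
After α: (234, 90).
After β⁻: (234, 91).
After β⁻: (234, 92).
After α: (230, 90).
Z = 90 is thorium.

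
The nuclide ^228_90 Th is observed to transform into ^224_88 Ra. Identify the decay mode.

ΔA = 224 − 228 = -4; ΔZ = 88 − 90 = -2.
A drops by 4 and Z drops by 2 — the signature of alpha emission.

alpha decay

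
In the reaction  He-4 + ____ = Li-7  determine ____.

triton

Conserve mass number: 4 + A = 7, so A = 3.
Conserve atomic number: 2 + Z = 3, so Z = 1.
A = 3 and Z = 1 is H-3 — a triton.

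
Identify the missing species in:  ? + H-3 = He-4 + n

Conserve mass number: A + 3 = 4 + 1, so A = 2.
Conserve atomic number: Z + 1 = 2 + 0, so Z = 1.
A = 2 and Z = 1 is H-2 — a deuteron.

deuteron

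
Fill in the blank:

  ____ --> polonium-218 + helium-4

Conserve mass number: A = 218 + 4, so A = 222.
Conserve atomic number: Z = 84 + 2, so Z = 86.
Z = 86 is radon, so the species is radon-222.

Rn-222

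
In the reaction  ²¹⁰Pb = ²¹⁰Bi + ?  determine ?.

beta-minus particle

Conserve mass number: 210 = 210 + A, so A = 0.
Conserve atomic number: 82 = 83 + Z, so Z = -1.
A = 0 and Z = -1 is e⁻ — a beta-minus particle.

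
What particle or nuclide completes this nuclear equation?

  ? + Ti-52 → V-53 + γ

Conserve mass number: A + 52 = 53 + 0, so A = 1.
Conserve atomic number: Z + 22 = 23 + 0, so Z = 1.
A = 1 and Z = 1 is H-1 — a proton.

proton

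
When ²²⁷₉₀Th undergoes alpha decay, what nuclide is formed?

Alpha decay: mass number changes by -4, atomic number by -2.
A: 227 − 4 = 223; Z: 90 − 2 = 88.
Z = 88 is radium, so the daughter is ²²³₈₈Ra.

Ra-223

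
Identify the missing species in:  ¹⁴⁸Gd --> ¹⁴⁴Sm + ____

alpha particle

Conserve mass number: 148 = 144 + A, so A = 4.
Conserve atomic number: 64 = 62 + Z, so Z = 2.
A = 4 and Z = 2 is ⁴He — an alpha particle.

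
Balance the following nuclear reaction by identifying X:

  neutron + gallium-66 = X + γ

Ga-67

Conserve mass number: 1 + 66 = A + 0, so A = 67.
Conserve atomic number: 0 + 31 = Z + 0, so Z = 31.
Z = 31 is gallium, so the species is gallium-67.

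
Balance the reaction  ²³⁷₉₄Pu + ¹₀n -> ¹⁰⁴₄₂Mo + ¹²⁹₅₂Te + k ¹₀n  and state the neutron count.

5

Conserve mass number: 238 = 104 + 129 + k, so k = 238 − 233 = 5.
Check atomic number: 94 = 42 + 52 + 0 = 94. ✓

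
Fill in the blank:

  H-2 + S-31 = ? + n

Conserve mass number: 2 + 31 = A + 1, so A = 32.
Conserve atomic number: 1 + 16 = Z + 0, so Z = 17.
Z = 17 is chlorine, so the species is Cl-32.

Cl-32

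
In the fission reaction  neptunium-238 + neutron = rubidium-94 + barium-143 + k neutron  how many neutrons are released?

2

Conserve mass number: 239 = 94 + 143 + k, so k = 239 − 237 = 2.
Check atomic number: 93 = 37 + 56 + 0 = 93. ✓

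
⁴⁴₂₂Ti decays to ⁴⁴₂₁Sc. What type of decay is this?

ΔA = 44 − 44 = 0; ΔZ = 21 − 22 = -1.
A is unchanged and Z drops by 1 — a proton has become a neutron (β⁺ emission or electron capture).

beta-plus decay or electron capture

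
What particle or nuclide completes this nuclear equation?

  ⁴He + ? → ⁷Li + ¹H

alpha particle

Conserve mass number: 4 + A = 7 + 1, so A = 4.
Conserve atomic number: 2 + Z = 3 + 1, so Z = 2.
A = 4 and Z = 2 is ⁴He — an alpha particle.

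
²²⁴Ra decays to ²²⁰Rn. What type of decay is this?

ΔA = 220 − 224 = -4; ΔZ = 86 − 88 = -2.
A drops by 4 and Z drops by 2 — the signature of alpha emission.

alpha decay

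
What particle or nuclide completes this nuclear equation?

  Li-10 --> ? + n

Li-9

Conserve mass number: 10 = A + 1, so A = 9.
Conserve atomic number: 3 = Z + 0, so Z = 3.
Z = 3 is lithium, so the species is Li-9.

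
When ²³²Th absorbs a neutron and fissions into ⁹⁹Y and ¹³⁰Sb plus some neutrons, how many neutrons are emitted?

Conserve mass number: 233 = 99 + 130 + k, so k = 233 − 229 = 4.
Check atomic number: 90 = 39 + 51 + 0 = 90. ✓

4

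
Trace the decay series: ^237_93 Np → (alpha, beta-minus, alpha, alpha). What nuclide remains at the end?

Ra-225

Start: (A, Z) = (237, 93).
After α: (233, 91).
After β⁻: (233, 92).
After α: (229, 90).
After α: (225, 88).
Z = 88 is radium.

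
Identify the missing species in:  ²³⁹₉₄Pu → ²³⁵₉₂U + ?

Conserve mass number: 239 = 235 + A, so A = 4.
Conserve atomic number: 94 = 92 + Z, so Z = 2.
A = 4 and Z = 2 is ⁴₂He — an alpha particle.

alpha particle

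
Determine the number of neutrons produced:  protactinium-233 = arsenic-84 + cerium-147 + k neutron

2

Conserve mass number: 233 = 84 + 147 + k, so k = 233 − 231 = 2.
Check atomic number: 91 = 33 + 58 + 0 = 91. ✓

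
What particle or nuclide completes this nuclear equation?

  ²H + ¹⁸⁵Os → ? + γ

Ir-187

Conserve mass number: 2 + 185 = A + 0, so A = 187.
Conserve atomic number: 1 + 76 = Z + 0, so Z = 77.
Z = 77 is iridium, so the species is ¹⁸⁷Ir.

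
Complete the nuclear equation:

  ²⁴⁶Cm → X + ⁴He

Conserve mass number: 246 = A + 4, so A = 242.
Conserve atomic number: 96 = Z + 2, so Z = 94.
Z = 94 is plutonium, so the species is ²⁴²Pu.

Pu-242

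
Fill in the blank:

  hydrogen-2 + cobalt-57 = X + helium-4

Fe-55

Conserve mass number: 2 + 57 = A + 4, so A = 55.
Conserve atomic number: 1 + 27 = Z + 2, so Z = 26.
Z = 26 is iron, so the species is iron-55.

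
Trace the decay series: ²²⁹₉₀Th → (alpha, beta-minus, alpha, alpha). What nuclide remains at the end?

Start: (A, Z) = (229, 90).
After α: (225, 88).
After β⁻: (225, 89).
After α: (221, 87).
After α: (217, 85).
Z = 85 is astatine.

At-217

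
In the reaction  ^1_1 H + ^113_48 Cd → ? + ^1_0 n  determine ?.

In-113

Conserve mass number: 1 + 113 = A + 1, so A = 113.
Conserve atomic number: 1 + 48 = Z + 0, so Z = 49.
Z = 49 is indium, so the species is ^113_49 In.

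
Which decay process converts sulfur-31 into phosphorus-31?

beta-plus decay or electron capture

ΔA = 31 − 31 = 0; ΔZ = 15 − 16 = -1.
A is unchanged and Z drops by 1 — a proton has become a neutron (β⁺ emission or electron capture).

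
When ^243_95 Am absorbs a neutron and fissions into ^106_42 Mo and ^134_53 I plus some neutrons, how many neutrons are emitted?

Conserve mass number: 244 = 106 + 134 + k, so k = 244 − 240 = 4.
Check atomic number: 95 = 42 + 53 + 0 = 95. ✓

4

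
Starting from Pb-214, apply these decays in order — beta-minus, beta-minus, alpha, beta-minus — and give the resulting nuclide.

Start: (A, Z) = (214, 82).
After β⁻: (214, 83).
After β⁻: (214, 84).
After α: (210, 82).
After β⁻: (210, 83).
Z = 83 is bismuth.

Bi-210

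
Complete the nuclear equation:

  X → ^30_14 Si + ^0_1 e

P-30

Conserve mass number: A = 30 + 0, so A = 30.
Conserve atomic number: Z = 14 + 1, so Z = 15.
Z = 15 is phosphorus, so the species is ^30_15 P.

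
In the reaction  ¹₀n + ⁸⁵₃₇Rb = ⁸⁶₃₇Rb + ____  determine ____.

Conserve mass number: 1 + 85 = 86 + A, so A = 0.
Conserve atomic number: 0 + 37 = 37 + Z, so Z = 0.
A = 0 and Z = 0 is ⁰₀γ — a gamma ray.

gamma ray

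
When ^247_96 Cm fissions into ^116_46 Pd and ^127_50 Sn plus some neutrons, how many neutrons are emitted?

4

Conserve mass number: 247 = 116 + 127 + k, so k = 247 − 243 = 4.
Check atomic number: 96 = 46 + 50 + 0 = 96. ✓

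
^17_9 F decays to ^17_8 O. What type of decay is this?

beta-plus decay or electron capture

ΔA = 17 − 17 = 0; ΔZ = 8 − 9 = -1.
A is unchanged and Z drops by 1 — a proton has become a neutron (β⁺ emission or electron capture).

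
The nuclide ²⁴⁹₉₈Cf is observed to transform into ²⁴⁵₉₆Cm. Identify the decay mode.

alpha decay

ΔA = 245 − 249 = -4; ΔZ = 96 − 98 = -2.
A drops by 4 and Z drops by 2 — the signature of alpha emission.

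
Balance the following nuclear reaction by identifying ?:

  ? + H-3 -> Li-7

alpha particle

Conserve mass number: A + 3 = 7, so A = 4.
Conserve atomic number: Z + 1 = 3, so Z = 2.
A = 4 and Z = 2 is He-4 — an alpha particle.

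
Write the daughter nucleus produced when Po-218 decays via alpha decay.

Pb-214

Alpha decay: mass number changes by -4, atomic number by -2.
A: 218 − 4 = 214; Z: 84 − 2 = 82.
Z = 82 is lead, so the daughter is Pb-214.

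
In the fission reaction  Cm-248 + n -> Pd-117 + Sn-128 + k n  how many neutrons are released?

4

Conserve mass number: 249 = 117 + 128 + k, so k = 249 − 245 = 4.
Check atomic number: 96 = 46 + 50 + 0 = 96. ✓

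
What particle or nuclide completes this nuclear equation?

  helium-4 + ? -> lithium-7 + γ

Conserve mass number: 4 + A = 7 + 0, so A = 3.
Conserve atomic number: 2 + Z = 3 + 0, so Z = 1.
A = 3 and Z = 1 is hydrogen-3 — a triton.

triton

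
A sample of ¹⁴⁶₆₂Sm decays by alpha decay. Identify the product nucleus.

Alpha decay: mass number changes by -4, atomic number by -2.
A: 146 − 4 = 142; Z: 62 − 2 = 60.
Z = 60 is neodymium, so the daughter is ¹⁴²₆₀Nd.

Nd-142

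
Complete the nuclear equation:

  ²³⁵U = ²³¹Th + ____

alpha particle

Conserve mass number: 235 = 231 + A, so A = 4.
Conserve atomic number: 92 = 90 + Z, so Z = 2.
A = 4 and Z = 2 is ⁴He — an alpha particle.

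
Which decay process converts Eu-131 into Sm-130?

ΔA = 130 − 131 = -1; ΔZ = 62 − 63 = -1.
A drops by 1 and Z drops by 1 — a proton was emitted.

proton emission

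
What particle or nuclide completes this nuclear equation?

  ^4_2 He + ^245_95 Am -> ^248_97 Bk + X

Conserve mass number: 4 + 245 = 248 + A, so A = 1.
Conserve atomic number: 2 + 95 = 97 + Z, so Z = 0.
A = 1 and Z = 0 is ^1_0 n — a neutron.

neutron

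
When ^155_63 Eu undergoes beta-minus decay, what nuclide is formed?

Gd-155

Beta-minus decay: mass number changes by +0, atomic number by +1.
A: 155 = 155; Z: 63 + 1 = 64.
Z = 64 is gadolinium, so the daughter is ^155_64 Gd.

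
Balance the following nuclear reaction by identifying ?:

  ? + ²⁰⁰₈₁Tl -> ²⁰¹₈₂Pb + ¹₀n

Conserve mass number: A + 200 = 201 + 1, so A = 2.
Conserve atomic number: Z + 81 = 82 + 0, so Z = 1.
A = 2 and Z = 1 is ²₁H — a deuteron.

deuteron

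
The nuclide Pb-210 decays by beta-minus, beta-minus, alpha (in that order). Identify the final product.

Start: (A, Z) = (210, 82).
After β⁻: (210, 83).
After β⁻: (210, 84).
After α: (206, 82).
Z = 82 is lead.

Pb-206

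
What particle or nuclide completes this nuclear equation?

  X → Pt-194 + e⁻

Conserve mass number: A = 194 + 0, so A = 194.
Conserve atomic number: Z = 78 − 1, so Z = 77.
Z = 77 is iridium, so the species is Ir-194.

Ir-194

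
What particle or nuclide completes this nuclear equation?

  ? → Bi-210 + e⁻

Conserve mass number: A = 210 + 0, so A = 210.
Conserve atomic number: Z = 83 − 1, so Z = 82.
Z = 82 is lead, so the species is Pb-210.

Pb-210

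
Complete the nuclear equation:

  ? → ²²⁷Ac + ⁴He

Conserve mass number: A = 227 + 4, so A = 231.
Conserve atomic number: Z = 89 + 2, so Z = 91.
Z = 91 is protactinium, so the species is ²³¹Pa.

Pa-231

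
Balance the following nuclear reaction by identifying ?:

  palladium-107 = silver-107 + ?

beta-minus particle

Conserve mass number: 107 = 107 + A, so A = 0.
Conserve atomic number: 46 = 47 + Z, so Z = -1.
A = 0 and Z = -1 is e⁻ — a beta-minus particle.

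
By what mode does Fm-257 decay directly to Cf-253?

alpha decay

ΔA = 253 − 257 = -4; ΔZ = 98 − 100 = -2.
A drops by 4 and Z drops by 2 — the signature of alpha emission.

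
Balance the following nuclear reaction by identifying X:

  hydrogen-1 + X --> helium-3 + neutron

Conserve mass number: 1 + A = 3 + 1, so A = 3.
Conserve atomic number: 1 + Z = 2 + 0, so Z = 1.
A = 3 and Z = 1 is hydrogen-3 — a triton.

triton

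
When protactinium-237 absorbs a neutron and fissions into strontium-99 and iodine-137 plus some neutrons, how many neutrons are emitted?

Conserve mass number: 238 = 99 + 137 + k, so k = 238 − 236 = 2.
Check atomic number: 91 = 38 + 53 + 0 = 91. ✓

2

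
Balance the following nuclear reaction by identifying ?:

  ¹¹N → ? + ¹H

C-10

Conserve mass number: 11 = A + 1, so A = 10.
Conserve atomic number: 7 = Z + 1, so Z = 6.
Z = 6 is carbon, so the species is ¹⁰C.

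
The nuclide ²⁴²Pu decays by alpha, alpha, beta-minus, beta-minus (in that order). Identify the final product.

U-234

Start: (A, Z) = (242, 94).
After α: (238, 92).
After α: (234, 90).
After β⁻: (234, 91).
After β⁻: (234, 92).
Z = 92 is uranium.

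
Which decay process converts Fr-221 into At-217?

ΔA = 217 − 221 = -4; ΔZ = 85 − 87 = -2.
A drops by 4 and Z drops by 2 — the signature of alpha emission.

alpha decay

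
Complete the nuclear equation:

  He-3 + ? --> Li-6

Conserve mass number: 3 + A = 6, so A = 3.
Conserve atomic number: 2 + Z = 3, so Z = 1.
A = 3 and Z = 1 is H-3 — a triton.

triton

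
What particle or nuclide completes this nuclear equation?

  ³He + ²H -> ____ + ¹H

He-4

Conserve mass number: 3 + 2 = A + 1, so A = 4.
Conserve atomic number: 2 + 1 = Z + 1, so Z = 2.
A = 4 and Z = 2 is ⁴He — an alpha particle.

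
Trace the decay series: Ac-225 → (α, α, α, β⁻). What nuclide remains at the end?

Start: (A, Z) = (225, 89).
After α: (221, 87).
After α: (217, 85).
After α: (213, 83).
After β⁻: (213, 84).
Z = 84 is polonium.

Po-213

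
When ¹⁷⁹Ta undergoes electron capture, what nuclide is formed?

Hf-179

Electron capture: mass number changes by +0, atomic number by -1.
A: 179 = 179; Z: 73 − 1 = 72.
Z = 72 is hafnium, so the daughter is ¹⁷⁹Hf.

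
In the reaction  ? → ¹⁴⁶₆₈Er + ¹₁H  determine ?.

Conserve mass number: A = 146 + 1, so A = 147.
Conserve atomic number: Z = 68 + 1, so Z = 69.
Z = 69 is thulium, so the species is ¹⁴⁷₆₉Tm.

Tm-147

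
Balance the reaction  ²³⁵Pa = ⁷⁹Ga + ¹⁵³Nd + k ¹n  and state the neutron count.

3

Conserve mass number: 235 = 79 + 153 + k, so k = 235 − 232 = 3.
Check atomic number: 91 = 31 + 60 + 0 = 91. ✓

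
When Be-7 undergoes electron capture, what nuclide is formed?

Li-7

Electron capture: mass number changes by +0, atomic number by -1.
A: 7 = 7; Z: 4 − 1 = 3.
Z = 3 is lithium, so the daughter is Li-7.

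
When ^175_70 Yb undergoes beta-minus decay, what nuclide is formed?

Beta-minus decay: mass number changes by +0, atomic number by +1.
A: 175 = 175; Z: 70 + 1 = 71.
Z = 71 is lutetium, so the daughter is ^175_71 Lu.

Lu-175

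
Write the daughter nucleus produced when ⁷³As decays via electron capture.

Electron capture: mass number changes by +0, atomic number by -1.
A: 73 = 73; Z: 33 − 1 = 32.
Z = 32 is germanium, so the daughter is ⁷³Ge.

Ge-73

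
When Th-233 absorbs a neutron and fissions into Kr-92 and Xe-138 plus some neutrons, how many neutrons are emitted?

4

Conserve mass number: 234 = 92 + 138 + k, so k = 234 − 230 = 4.
Check atomic number: 90 = 36 + 54 + 0 = 90. ✓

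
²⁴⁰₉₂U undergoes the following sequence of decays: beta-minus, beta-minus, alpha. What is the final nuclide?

U-236

Start: (A, Z) = (240, 92).
After β⁻: (240, 93).
After β⁻: (240, 94).
After α: (236, 92).
Z = 92 is uranium.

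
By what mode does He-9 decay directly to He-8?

neutron emission

ΔA = 8 − 9 = -1; ΔZ = 2 − 2 = +0.
A drops by 1 with Z unchanged — a neutron was emitted.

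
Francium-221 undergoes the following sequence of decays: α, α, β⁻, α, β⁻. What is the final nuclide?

Start: (A, Z) = (221, 87).
After α: (217, 85).
After α: (213, 83).
After β⁻: (213, 84).
After α: (209, 82).
After β⁻: (209, 83).
Z = 83 is bismuth.

Bi-209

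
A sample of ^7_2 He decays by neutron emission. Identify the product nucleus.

Neutron emission: mass number changes by -1, atomic number by +0.
A: 7 − 1 = 6; Z: 2 = 2.
Z = 2 is helium, so the daughter is ^6_2 He.

He-6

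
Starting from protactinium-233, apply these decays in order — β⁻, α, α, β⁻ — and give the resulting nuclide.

Start: (A, Z) = (233, 91).
After β⁻: (233, 92).
After α: (229, 90).
After α: (225, 88).
After β⁻: (225, 89).
Z = 89 is actinium.

Ac-225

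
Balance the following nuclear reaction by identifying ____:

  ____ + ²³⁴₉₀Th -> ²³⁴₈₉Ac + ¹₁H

neutron

Conserve mass number: A + 234 = 234 + 1, so A = 1.
Conserve atomic number: Z + 90 = 89 + 1, so Z = 0.
A = 1 and Z = 0 is ¹₀n — a neutron.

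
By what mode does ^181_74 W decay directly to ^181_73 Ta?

beta-plus decay or electron capture

ΔA = 181 − 181 = 0; ΔZ = 73 − 74 = -1.
A is unchanged and Z drops by 1 — a proton has become a neutron (β⁺ emission or electron capture).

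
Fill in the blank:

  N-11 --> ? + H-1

C-10

Conserve mass number: 11 = A + 1, so A = 10.
Conserve atomic number: 7 = Z + 1, so Z = 6.
Z = 6 is carbon, so the species is C-10.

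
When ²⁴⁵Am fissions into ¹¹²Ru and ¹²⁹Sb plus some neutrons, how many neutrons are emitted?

4

Conserve mass number: 245 = 112 + 129 + k, so k = 245 − 241 = 4.
Check atomic number: 95 = 44 + 51 + 0 = 95. ✓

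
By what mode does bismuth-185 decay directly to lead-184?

ΔA = 184 − 185 = -1; ΔZ = 82 − 83 = -1.
A drops by 1 and Z drops by 1 — a proton was emitted.

proton emission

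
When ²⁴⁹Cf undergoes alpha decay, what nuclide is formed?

Cm-245

Alpha decay: mass number changes by -4, atomic number by -2.
A: 249 − 4 = 245; Z: 98 − 2 = 96.
Z = 96 is curium, so the daughter is ²⁴⁵Cm.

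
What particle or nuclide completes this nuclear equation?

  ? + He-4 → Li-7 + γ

Conserve mass number: A + 4 = 7 + 0, so A = 3.
Conserve atomic number: Z + 2 = 3 + 0, so Z = 1.
A = 3 and Z = 1 is H-3 — a triton.

triton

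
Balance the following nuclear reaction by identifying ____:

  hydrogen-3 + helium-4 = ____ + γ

Conserve mass number: 3 + 4 = A + 0, so A = 7.
Conserve atomic number: 1 + 2 = Z + 0, so Z = 3.
Z = 3 is lithium, so the species is lithium-7.

Li-7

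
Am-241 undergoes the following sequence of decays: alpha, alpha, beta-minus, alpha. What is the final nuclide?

Th-229

Start: (A, Z) = (241, 95).
After α: (237, 93).
After α: (233, 91).
After β⁻: (233, 92).
After α: (229, 90).
Z = 90 is thorium.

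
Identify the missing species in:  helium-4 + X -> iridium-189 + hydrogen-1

Os-186

Conserve mass number: 4 + A = 189 + 1, so A = 186.
Conserve atomic number: 2 + Z = 77 + 1, so Z = 76.
Z = 76 is osmium, so the species is osmium-186.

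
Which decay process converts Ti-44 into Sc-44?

ΔA = 44 − 44 = 0; ΔZ = 21 − 22 = -1.
A is unchanged and Z drops by 1 — a proton has become a neutron (β⁺ emission or electron capture).

beta-plus decay or electron capture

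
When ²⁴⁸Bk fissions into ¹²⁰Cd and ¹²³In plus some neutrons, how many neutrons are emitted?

Conserve mass number: 248 = 120 + 123 + k, so k = 248 − 243 = 5.
Check atomic number: 97 = 48 + 49 + 0 = 97. ✓

5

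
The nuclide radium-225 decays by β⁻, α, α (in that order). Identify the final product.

Start: (A, Z) = (225, 88).
After β⁻: (225, 89).
After α: (221, 87).
After α: (217, 85).
Z = 85 is astatine.

At-217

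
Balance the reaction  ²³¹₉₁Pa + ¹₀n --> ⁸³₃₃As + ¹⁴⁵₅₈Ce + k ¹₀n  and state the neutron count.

4

Conserve mass number: 232 = 83 + 145 + k, so k = 232 − 228 = 4.
Check atomic number: 91 = 33 + 58 + 0 = 91. ✓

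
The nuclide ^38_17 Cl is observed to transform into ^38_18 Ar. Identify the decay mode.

beta-minus decay

ΔA = 38 − 38 = 0; ΔZ = 18 − 17 = +1.
A is unchanged and Z rises by 1 — a neutron has become a proton (β⁻ decay).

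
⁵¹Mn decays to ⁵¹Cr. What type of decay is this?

ΔA = 51 − 51 = 0; ΔZ = 24 − 25 = -1.
A is unchanged and Z drops by 1 — a proton has become a neutron (β⁺ emission or electron capture).

beta-plus decay or electron capture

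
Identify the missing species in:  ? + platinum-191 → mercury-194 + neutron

Conserve mass number: A + 191 = 194 + 1, so A = 4.
Conserve atomic number: Z + 78 = 80 + 0, so Z = 2.
A = 4 and Z = 2 is helium-4 — an alpha particle.

alpha particle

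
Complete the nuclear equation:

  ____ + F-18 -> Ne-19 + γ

proton

Conserve mass number: A + 18 = 19 + 0, so A = 1.
Conserve atomic number: Z + 9 = 10 + 0, so Z = 1.
A = 1 and Z = 1 is H-1 — a proton.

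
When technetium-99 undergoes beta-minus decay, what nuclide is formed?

Ru-99

Beta-minus decay: mass number changes by +0, atomic number by +1.
A: 99 = 99; Z: 43 + 1 = 44.
Z = 44 is ruthenium, so the daughter is ruthenium-99.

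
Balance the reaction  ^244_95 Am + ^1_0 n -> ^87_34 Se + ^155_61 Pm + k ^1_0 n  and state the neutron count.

3

Conserve mass number: 245 = 87 + 155 + k, so k = 245 − 242 = 3.
Check atomic number: 95 = 34 + 61 + 0 = 95. ✓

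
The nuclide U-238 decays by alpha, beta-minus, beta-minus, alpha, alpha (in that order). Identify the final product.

Start: (A, Z) = (238, 92).
After α: (234, 90).
After β⁻: (234, 91).
After β⁻: (234, 92).
After α: (230, 90).
After α: (226, 88).
Z = 88 is radium.

Ra-226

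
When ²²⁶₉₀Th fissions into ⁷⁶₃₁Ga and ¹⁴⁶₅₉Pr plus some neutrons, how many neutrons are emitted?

4

Conserve mass number: 226 = 76 + 146 + k, so k = 226 − 222 = 4.
Check atomic number: 90 = 31 + 59 + 0 = 90. ✓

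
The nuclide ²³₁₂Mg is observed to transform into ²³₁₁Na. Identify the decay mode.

ΔA = 23 − 23 = 0; ΔZ = 11 − 12 = -1.
A is unchanged and Z drops by 1 — a proton has become a neutron (β⁺ emission or electron capture).

beta-plus decay or electron capture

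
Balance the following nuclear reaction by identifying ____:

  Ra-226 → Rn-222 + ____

Conserve mass number: 226 = 222 + A, so A = 4.
Conserve atomic number: 88 = 86 + Z, so Z = 2.
A = 4 and Z = 2 is He-4 — an alpha particle.

alpha particle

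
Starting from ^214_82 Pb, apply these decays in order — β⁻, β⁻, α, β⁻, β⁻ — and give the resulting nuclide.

Start: (A, Z) = (214, 82).
After β⁻: (214, 83).
After β⁻: (214, 84).
After α: (210, 82).
After β⁻: (210, 83).
After β⁻: (210, 84).
Z = 84 is polonium.

Po-210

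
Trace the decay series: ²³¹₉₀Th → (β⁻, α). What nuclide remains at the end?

Start: (A, Z) = (231, 90).
After β⁻: (231, 91).
After α: (227, 89).
Z = 89 is actinium.

Ac-227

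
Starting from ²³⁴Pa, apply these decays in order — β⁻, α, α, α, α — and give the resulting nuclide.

Po-218

Start: (A, Z) = (234, 91).
After β⁻: (234, 92).
After α: (230, 90).
After α: (226, 88).
After α: (222, 86).
After α: (218, 84).
Z = 84 is polonium.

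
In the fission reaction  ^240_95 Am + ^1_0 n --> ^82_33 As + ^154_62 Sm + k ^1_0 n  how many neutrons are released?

5

Conserve mass number: 241 = 82 + 154 + k, so k = 241 − 236 = 5.
Check atomic number: 95 = 33 + 62 + 0 = 95. ✓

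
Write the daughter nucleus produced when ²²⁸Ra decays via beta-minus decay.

Ac-228

Beta-minus decay: mass number changes by +0, atomic number by +1.
A: 228 = 228; Z: 88 + 1 = 89.
Z = 89 is actinium, so the daughter is ²²⁸Ac.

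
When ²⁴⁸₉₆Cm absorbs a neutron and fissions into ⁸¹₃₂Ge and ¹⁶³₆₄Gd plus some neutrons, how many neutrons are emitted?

Conserve mass number: 249 = 81 + 163 + k, so k = 249 − 244 = 5.
Check atomic number: 96 = 32 + 64 + 0 = 96. ✓

5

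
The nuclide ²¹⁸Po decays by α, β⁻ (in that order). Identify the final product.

Bi-214

Start: (A, Z) = (218, 84).
After α: (214, 82).
After β⁻: (214, 83).
Z = 83 is bismuth.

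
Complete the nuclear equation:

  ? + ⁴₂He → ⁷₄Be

Conserve mass number: A + 4 = 7, so A = 3.
Conserve atomic number: Z + 2 = 4, so Z = 2.
Z = 2 is helium, so the species is ³₂He.

He-3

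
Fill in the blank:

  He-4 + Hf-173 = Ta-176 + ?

proton

Conserve mass number: 4 + 173 = 176 + A, so A = 1.
Conserve atomic number: 2 + 72 = 73 + Z, so Z = 1.
A = 1 and Z = 1 is H-1 — a proton.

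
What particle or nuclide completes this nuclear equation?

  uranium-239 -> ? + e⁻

Np-239

Conserve mass number: 239 = A + 0, so A = 239.
Conserve atomic number: 92 = Z − 1, so Z = 93.
Z = 93 is neptunium, so the species is neptunium-239.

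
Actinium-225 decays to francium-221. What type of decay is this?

ΔA = 221 − 225 = -4; ΔZ = 87 − 89 = -2.
A drops by 4 and Z drops by 2 — the signature of alpha emission.

alpha decay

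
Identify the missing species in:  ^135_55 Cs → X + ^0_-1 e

Ba-135

Conserve mass number: 135 = A + 0, so A = 135.
Conserve atomic number: 55 = Z − 1, so Z = 56.
Z = 56 is barium, so the species is ^135_56 Ba.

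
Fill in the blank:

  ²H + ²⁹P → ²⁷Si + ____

Conserve mass number: 2 + 29 = 27 + A, so A = 4.
Conserve atomic number: 1 + 15 = 14 + Z, so Z = 2.
A = 4 and Z = 2 is ⁴He — an alpha particle.

alpha particle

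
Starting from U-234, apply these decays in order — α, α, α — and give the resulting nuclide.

Start: (A, Z) = (234, 92).
After α: (230, 90).
After α: (226, 88).
After α: (222, 86).
Z = 86 is radon.

Rn-222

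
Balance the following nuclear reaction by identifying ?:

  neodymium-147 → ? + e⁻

Pm-147

Conserve mass number: 147 = A + 0, so A = 147.
Conserve atomic number: 60 = Z − 1, so Z = 61.
Z = 61 is promethium, so the species is promethium-147.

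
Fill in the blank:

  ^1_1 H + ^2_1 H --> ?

Conserve mass number: 1 + 2 = A, so A = 3.
Conserve atomic number: 1 + 1 = Z, so Z = 2.
Z = 2 is helium, so the species is ^3_2 He.

He-3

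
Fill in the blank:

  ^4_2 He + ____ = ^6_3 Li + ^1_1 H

Conserve mass number: 4 + A = 6 + 1, so A = 3.
Conserve atomic number: 2 + Z = 3 + 1, so Z = 2.
Z = 2 is helium, so the species is ^3_2 He.

He-3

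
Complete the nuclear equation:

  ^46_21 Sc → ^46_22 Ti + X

beta-minus particle

Conserve mass number: 46 = 46 + A, so A = 0.
Conserve atomic number: 21 = 22 + Z, so Z = -1.
A = 0 and Z = -1 is ^0_-1 e — a beta-minus particle.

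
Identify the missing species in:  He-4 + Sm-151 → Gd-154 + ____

Conserve mass number: 4 + 151 = 154 + A, so A = 1.
Conserve atomic number: 2 + 62 = 64 + Z, so Z = 0.
A = 1 and Z = 0 is n — a neutron.

neutron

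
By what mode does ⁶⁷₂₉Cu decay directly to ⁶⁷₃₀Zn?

beta-minus decay

ΔA = 67 − 67 = 0; ΔZ = 30 − 29 = +1.
A is unchanged and Z rises by 1 — a neutron has become a proton (β⁻ decay).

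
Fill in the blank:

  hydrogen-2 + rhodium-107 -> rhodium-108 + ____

Conserve mass number: 2 + 107 = 108 + A, so A = 1.
Conserve atomic number: 1 + 45 = 45 + Z, so Z = 1.
A = 1 and Z = 1 is hydrogen-1 — a proton.

proton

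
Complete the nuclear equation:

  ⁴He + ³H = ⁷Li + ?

gamma ray

Conserve mass number: 4 + 3 = 7 + A, so A = 0.
Conserve atomic number: 2 + 1 = 3 + Z, so Z = 0.
A = 0 and Z = 0 is γ — a gamma ray.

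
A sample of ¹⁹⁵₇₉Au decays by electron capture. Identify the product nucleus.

Pt-195

Electron capture: mass number changes by +0, atomic number by -1.
A: 195 = 195; Z: 79 − 1 = 78.
Z = 78 is platinum, so the daughter is ¹⁹⁵₇₈Pt.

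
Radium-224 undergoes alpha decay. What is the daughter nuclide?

Rn-220

Alpha decay: mass number changes by -4, atomic number by -2.
A: 224 − 4 = 220; Z: 88 − 2 = 86.
Z = 86 is radon, so the daughter is radon-220.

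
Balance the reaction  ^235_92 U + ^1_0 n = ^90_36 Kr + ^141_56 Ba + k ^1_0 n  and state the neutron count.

5

Conserve mass number: 236 = 90 + 141 + k, so k = 236 − 231 = 5.
Check atomic number: 92 = 36 + 56 + 0 = 92. ✓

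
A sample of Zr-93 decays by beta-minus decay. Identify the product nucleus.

Beta-minus decay: mass number changes by +0, atomic number by +1.
A: 93 = 93; Z: 40 + 1 = 41.
Z = 41 is niobium, so the daughter is Nb-93.

Nb-93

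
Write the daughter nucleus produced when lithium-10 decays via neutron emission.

Li-9

Neutron emission: mass number changes by -1, atomic number by +0.
A: 10 − 1 = 9; Z: 3 = 3.
Z = 3 is lithium, so the daughter is lithium-9.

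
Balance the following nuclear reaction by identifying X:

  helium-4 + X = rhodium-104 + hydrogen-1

Conserve mass number: 4 + A = 104 + 1, so A = 101.
Conserve atomic number: 2 + Z = 45 + 1, so Z = 44.
Z = 44 is ruthenium, so the species is ruthenium-101.

Ru-101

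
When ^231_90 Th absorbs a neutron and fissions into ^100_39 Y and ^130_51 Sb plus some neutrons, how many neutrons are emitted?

2

Conserve mass number: 232 = 100 + 130 + k, so k = 232 − 230 = 2.
Check atomic number: 90 = 39 + 51 + 0 = 90. ✓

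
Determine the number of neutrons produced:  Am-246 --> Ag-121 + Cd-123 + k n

2

Conserve mass number: 246 = 121 + 123 + k, so k = 246 − 244 = 2.
Check atomic number: 95 = 47 + 48 + 0 = 95. ✓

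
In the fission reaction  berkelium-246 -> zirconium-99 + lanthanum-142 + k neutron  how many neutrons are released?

Conserve mass number: 246 = 99 + 142 + k, so k = 246 − 241 = 5.
Check atomic number: 97 = 40 + 57 + 0 = 97. ✓

5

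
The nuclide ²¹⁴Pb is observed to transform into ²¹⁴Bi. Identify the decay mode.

beta-minus decay

ΔA = 214 − 214 = 0; ΔZ = 83 − 82 = +1.
A is unchanged and Z rises by 1 — a neutron has become a proton (β⁻ decay).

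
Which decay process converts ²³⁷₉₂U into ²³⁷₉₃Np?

ΔA = 237 − 237 = 0; ΔZ = 93 − 92 = +1.
A is unchanged and Z rises by 1 — a neutron has become a proton (β⁻ decay).

beta-minus decay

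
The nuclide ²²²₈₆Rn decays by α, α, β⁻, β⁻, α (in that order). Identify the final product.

Pb-210

Start: (A, Z) = (222, 86).
After α: (218, 84).
After α: (214, 82).
After β⁻: (214, 83).
After β⁻: (214, 84).
After α: (210, 82).
Z = 82 is lead.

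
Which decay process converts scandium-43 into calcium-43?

beta-plus decay or electron capture

ΔA = 43 − 43 = 0; ΔZ = 20 − 21 = -1.
A is unchanged and Z drops by 1 — a proton has become a neutron (β⁺ emission or electron capture).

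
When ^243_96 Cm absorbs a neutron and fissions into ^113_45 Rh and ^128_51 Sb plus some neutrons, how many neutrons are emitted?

Conserve mass number: 244 = 113 + 128 + k, so k = 244 − 241 = 3.
Check atomic number: 96 = 45 + 51 + 0 = 96. ✓

3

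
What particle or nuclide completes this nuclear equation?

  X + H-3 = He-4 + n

Conserve mass number: A + 3 = 4 + 1, so A = 2.
Conserve atomic number: Z + 1 = 2 + 0, so Z = 1.
A = 2 and Z = 1 is H-2 — a deuteron.

deuteron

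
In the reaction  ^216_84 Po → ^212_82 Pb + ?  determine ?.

Conserve mass number: 216 = 212 + A, so A = 4.
Conserve atomic number: 84 = 82 + Z, so Z = 2.
A = 4 and Z = 2 is ^4_2 He — an alpha particle.

alpha particle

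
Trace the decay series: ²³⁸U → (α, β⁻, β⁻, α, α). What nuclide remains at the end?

Start: (A, Z) = (238, 92).
After α: (234, 90).
After β⁻: (234, 91).
After β⁻: (234, 92).
After α: (230, 90).
After α: (226, 88).
Z = 88 is radium.

Ra-226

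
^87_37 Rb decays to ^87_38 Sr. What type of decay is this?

beta-minus decay

ΔA = 87 − 87 = 0; ΔZ = 38 − 37 = +1.
A is unchanged and Z rises by 1 — a neutron has become a proton (β⁻ decay).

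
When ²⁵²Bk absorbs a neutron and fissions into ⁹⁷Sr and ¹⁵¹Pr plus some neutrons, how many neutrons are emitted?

Conserve mass number: 253 = 97 + 151 + k, so k = 253 − 248 = 5.
Check atomic number: 97 = 38 + 59 + 0 = 97. ✓

5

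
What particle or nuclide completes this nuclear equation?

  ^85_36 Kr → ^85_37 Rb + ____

Conserve mass number: 85 = 85 + A, so A = 0.
Conserve atomic number: 36 = 37 + Z, so Z = -1.
A = 0 and Z = -1 is ^0_-1 e — a beta-minus particle.

beta-minus particle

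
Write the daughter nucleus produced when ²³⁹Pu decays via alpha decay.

Alpha decay: mass number changes by -4, atomic number by -2.
A: 239 − 4 = 235; Z: 94 − 2 = 92.
Z = 92 is uranium, so the daughter is ²³⁵U.

U-235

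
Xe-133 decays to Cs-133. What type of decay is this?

beta-minus decay

ΔA = 133 − 133 = 0; ΔZ = 55 − 54 = +1.
A is unchanged and Z rises by 1 — a neutron has become a proton (β⁻ decay).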